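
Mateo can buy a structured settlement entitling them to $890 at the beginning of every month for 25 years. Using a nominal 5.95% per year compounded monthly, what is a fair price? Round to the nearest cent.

$139,479.93

With 12 periods per year: i = 0.00495833, n = 300.
Annuity factor a(300|0.00495833) × (1+i) = 156.719024; PV = 890 × 156.719024 = 139,479.9315
Payments are at the start of each period, so multiply by (1+i).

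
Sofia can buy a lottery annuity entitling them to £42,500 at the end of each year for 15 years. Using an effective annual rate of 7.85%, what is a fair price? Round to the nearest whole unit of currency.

£367,134

PV = PMT · [1 − (1+i)^(−n)] / i = 42500 · 8.638436 = 367,133.5208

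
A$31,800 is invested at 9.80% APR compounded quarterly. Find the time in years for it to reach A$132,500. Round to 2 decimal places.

Periodic rate i = 0.098/4 = 0.0245.
n = ln(132500/31800) / ln(1+0.0245) = ln(4.16667) / 0.024205 = 58.9603 quarters
= 58.9603/4 years

14.74 years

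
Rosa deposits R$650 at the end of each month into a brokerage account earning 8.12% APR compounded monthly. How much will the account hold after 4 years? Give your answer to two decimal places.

R$36,717.72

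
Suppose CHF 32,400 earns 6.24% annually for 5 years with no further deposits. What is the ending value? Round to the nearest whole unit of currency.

32,400 × (1+0.0624)^5 = 32,400 × 1.353444 = 43,851.5875

CHF 43,852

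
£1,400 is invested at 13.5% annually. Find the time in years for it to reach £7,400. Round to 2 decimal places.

13.15 years

(1+i)^n = 7400/1400 = 5.28571, so n = ln 5.28571 / ln 1.135 = 13.1483 years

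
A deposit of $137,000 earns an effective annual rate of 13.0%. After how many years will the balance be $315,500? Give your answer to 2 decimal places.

6.83 years

n = ln(315500/137000) / ln(1+0.13) = ln(2.30292) / 0.122218 = 6.8253 years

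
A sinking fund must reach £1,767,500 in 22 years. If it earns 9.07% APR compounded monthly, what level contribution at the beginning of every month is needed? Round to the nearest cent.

£2,104.57

Periodic rate i = 0.0907/12 = 0.00755833; n = 22 × 12 = 264 periods.
FV-annuity factor × (1+i) = 839.838972; PMT = 1.7675e+06 / 839.838972 = 2,104.5701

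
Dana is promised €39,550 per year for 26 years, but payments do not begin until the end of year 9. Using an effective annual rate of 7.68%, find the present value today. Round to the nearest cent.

€243,298.55

PV at t=8 (ordinary 26-year annuity): 39550 × a(26|0.0768) = 39550 × 11.119197 = 439,764.2250
Discount back 8 years: 439,764.2250 × (1+0.0768)^(−8) = 439,764.2250 × 0.553248 = 243,298.5504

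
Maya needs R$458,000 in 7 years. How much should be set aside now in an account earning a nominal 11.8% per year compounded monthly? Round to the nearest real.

R$201,322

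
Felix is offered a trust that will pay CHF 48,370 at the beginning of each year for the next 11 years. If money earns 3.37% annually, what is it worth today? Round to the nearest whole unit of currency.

PV = 48370 × [1 − (1+0.0337)^(−11)] / 0.0337 × (1+i) = 48370 × 9.371367 = 453,293.0233
Payments are at the start of each period, so multiply by (1+i).

CHF 453,293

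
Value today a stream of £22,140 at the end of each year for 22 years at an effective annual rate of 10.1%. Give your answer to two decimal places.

£192,812.10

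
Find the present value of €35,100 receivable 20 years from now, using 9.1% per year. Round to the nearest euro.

€6,149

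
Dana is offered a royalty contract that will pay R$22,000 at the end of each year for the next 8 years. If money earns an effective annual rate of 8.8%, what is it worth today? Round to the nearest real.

R$122,676

Annuity factor a(8|0.088) = 5.576201; PV = 22000 × 5.576201 = 122,676.4187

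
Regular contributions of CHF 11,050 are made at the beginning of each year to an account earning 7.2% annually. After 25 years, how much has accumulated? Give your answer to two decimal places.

CHF 771,086.37

Accumulation factor s(25|0.072) × (1+i) = 69.781572; FV = 11050 × 69.781572 = 771,086.3686
(Beginning-of-period payments → annuity-due factor ×(1+i).)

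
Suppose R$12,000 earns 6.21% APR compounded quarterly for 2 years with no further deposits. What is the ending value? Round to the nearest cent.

Periodic rate i = 0.0621/4 = 0.015525; n = 2 × 4 = 8 periods.
FV = 12,000 × (1 + 0.015525)^8 = 13,573.9486

R$13,573.95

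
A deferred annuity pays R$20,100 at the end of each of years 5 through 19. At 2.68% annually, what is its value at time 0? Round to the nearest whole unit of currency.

Value one period before first payment (t=4): 20100 × [1 − (1+0.0268)^(−15)] / 0.0268 = 20100 × 12.219005 = 245,601.9913
Discount back 4 years: 245,601.9913 × (1+0.0268)^(−4) = 245,601.9913 × 0.899615 = 220,947.1702

R$220,947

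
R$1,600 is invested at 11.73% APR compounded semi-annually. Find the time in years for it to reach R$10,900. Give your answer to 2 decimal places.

Periodic rate i = 0.1173/2 = 0.05865.
n = ln(10900/1600) / ln(1+0.05865) = ln(6.81250) / 0.056995 = 33.6657 half-years
= 33.6657/2 years

16.83 years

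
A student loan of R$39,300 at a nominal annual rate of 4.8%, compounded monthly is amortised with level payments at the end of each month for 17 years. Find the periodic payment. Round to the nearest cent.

R$282.18

Periodic rate i = 0.048/12 = 0.004; n = 17 × 12 = 204 periods.
Annuity-PV factor = 139.270689; PMT = 39300 / 139.270689 = 282.1843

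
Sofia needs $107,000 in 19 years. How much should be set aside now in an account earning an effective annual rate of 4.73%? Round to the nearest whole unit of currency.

Discount factor = (1+0.0473)^(−19) = 0.415575; PV = 107,000 × 0.415575 = 44,466.4860

$44,466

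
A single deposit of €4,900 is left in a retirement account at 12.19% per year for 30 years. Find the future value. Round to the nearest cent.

4,900 × (1+0.1219)^30 = 4,900 × 31.522775 = 154,461.5970

€154,461.60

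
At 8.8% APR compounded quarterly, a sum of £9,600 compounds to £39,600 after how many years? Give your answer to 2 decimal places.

16.28 years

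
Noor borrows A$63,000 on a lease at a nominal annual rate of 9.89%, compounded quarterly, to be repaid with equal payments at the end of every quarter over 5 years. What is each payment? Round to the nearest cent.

i = 0.0989/4 = 0.024725 per quarter; n = 5·4 = 20.
Annuity-PV factor = 15.629735; PMT = 63000 / 15.629735 = 4,030.7786

A$4,030.78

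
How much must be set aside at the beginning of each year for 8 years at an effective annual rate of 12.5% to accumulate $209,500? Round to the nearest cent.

$14,866.53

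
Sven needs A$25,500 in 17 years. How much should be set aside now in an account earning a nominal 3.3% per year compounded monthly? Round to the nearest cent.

A$14,562.48

With 12 periods per year: i = 0.00275, n = 204.
PV = 25,500 / (1 + 0.00275)^204 = 25,500 / 1.751075 = 14,562.4808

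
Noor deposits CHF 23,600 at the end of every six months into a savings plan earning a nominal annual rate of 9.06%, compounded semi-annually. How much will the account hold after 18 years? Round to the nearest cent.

With 2 periods per year: i = 0.0453, n = 36.
Accumulation factor s(36|0.0453) = 86.711697; FV = 23600 × 86.711697 = 2,046,396.0556

CHF 2,046,396.06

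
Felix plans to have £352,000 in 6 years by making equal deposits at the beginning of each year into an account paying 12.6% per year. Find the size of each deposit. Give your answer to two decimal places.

£37,942.51

FV-annuity factor × (1+i) = 9.277192; PMT = 352000 / 9.277192 = 37,942.5135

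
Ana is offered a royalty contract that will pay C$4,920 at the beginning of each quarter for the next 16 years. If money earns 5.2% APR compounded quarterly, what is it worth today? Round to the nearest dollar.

Periodic rate i = 0.052/4 = 0.013; n = 16 × 4 = 64 periods.
Annuity factor a(64|0.013) × (1+i) = 43.830362; PV = 4920 × 43.830362 = 215,645.3799
Payments are at the start of each period, so multiply by (1+i).

C$215,645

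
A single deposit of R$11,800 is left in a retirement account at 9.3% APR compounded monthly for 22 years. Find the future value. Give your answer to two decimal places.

R$90,578.06

With 12 periods per year: i = 0.00775, n = 264.
11,800 × (1+0.00775)^264 = 11,800 × 7.676107 = 90,578.0588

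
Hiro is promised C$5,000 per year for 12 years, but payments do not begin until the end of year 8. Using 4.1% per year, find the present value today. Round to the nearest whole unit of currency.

Value one period before first payment (t=7): 5000 × [1 − (1+0.041)^(−12)] / 0.041 = 5000 × 9.330854 = 46,654.2680
PV₀ = 46,654.2680 / (1+0.041)^7 = 46,654.2680 / 1.324815 = 35,215.6958

C$35,216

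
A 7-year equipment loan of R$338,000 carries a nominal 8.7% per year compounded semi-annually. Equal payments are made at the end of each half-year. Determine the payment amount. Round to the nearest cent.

R$32,741.85

Periodic rate i = 0.087/2 = 0.0435; n = 7 × 2 = 14 periods.
Annuity-PV factor = 10.323179; PMT = 338000 / 10.323179 = 32,741.8518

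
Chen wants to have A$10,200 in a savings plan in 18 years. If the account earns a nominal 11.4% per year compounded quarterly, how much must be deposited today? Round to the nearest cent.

Periodic rate i = 0.114/4 = 0.0285; n = 18 × 4 = 72 periods.
PV = 10,200 / (1 + 0.0285)^72 = 10,200 / 7.563265 = 1,348.6239

A$1,348.62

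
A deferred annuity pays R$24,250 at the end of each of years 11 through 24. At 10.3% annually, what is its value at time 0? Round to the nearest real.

R$65,942

Value one period before first payment (t=10): 24250 × [1 − (1+0.103)^(−14)] / 0.103 = 24250 × 7.247772 = 175,758.4694
Discount back 10 years: 175,758.4694 × (1+0.103)^(−10) = 175,758.4694 × 0.375184 = 65,941.8516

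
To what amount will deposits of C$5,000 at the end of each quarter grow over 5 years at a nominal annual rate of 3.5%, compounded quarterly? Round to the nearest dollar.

C$108,766

Periodic rate i = 0.035/4 = 0.00875; n = 5 × 4 = 20 periods.
FV = PMT · [(1+i)^n − 1] / i = 5000 · 21.753120 = 108,765.5996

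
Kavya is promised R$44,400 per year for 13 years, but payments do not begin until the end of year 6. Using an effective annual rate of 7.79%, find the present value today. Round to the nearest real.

PV at t=5 (ordinary 13-year annuity): 44400 × a(13|0.0779) = 44400 × 7.995889 = 355,017.4639
PV₀ = 355,017.4639 / (1+0.0779)^5 = 355,017.4639 / 1.455098 = 243,981.7588

R$243,982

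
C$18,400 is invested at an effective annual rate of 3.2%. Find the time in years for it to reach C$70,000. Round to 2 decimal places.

42.42 years

(1+i)^n = 70000/18400 = 3.80435, so n = ln 3.80435 / ln 1.032 = 42.4191 years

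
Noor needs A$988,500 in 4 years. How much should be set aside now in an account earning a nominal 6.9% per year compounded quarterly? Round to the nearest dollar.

A$751,854

With 4 periods per year: i = 0.01725, n = 16.
PV = 988,500 / (1 + 0.01725)^16 = 988,500 / 1.314750 = 751,853.9700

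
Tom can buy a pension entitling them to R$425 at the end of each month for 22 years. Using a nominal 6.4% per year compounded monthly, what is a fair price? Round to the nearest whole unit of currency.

R$60,120

i = 0.064/12 = 0.00533333 per month; n = 22·12 = 264.
Annuity factor a(264|0.00533333) = 141.459557; PV = 425 × 141.459557 = 60,120.3115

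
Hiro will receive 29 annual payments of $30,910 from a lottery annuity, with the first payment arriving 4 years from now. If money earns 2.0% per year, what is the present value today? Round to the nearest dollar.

Value one period before first payment (t=3): 30910 × [1 − (1+0.02)^(−29)] / 0.02 = 30910 × 21.844385 = 675,209.9299
Discount back 3 years: 675,209.9299 × (1+0.02)^(−3) = 675,209.9299 × 0.942322 = 636,265.3975

$636,265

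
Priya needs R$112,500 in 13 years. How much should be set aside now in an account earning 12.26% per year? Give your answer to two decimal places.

R$25,016.53

Discount factor = (1+0.1226)^(−13) = 0.222369; PV = 112,500 × 0.222369 = 25,016.5277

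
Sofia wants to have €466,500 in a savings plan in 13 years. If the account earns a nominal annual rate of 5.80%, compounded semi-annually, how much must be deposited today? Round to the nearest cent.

With 2 periods per year: i = 0.029, n = 26.
PV = 466,500 / (1 + 0.029)^26 = 466,500 / 2.102809 = 221,846.1541

€221,846.15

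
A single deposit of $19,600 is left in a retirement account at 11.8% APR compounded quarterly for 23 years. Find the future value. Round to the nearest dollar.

$284,368

i = 0.118/4 = 0.0295 per quarter; n = 23·4 = 92.
FV = 19,600 × (1 + 0.0295)^92 = 284,367.7614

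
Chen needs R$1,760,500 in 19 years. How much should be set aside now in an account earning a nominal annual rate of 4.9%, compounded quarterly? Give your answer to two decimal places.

R$697,853.62

Periodic rate i = 0.049/4 = 0.01225; n = 19 × 4 = 76 periods.
PV = FV·(1+i)^(−n) = 1,760,500 × 0.396395 = 697,853.6204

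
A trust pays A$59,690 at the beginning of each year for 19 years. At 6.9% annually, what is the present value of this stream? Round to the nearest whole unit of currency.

PV = 59690 × [1 − (1+0.069)^(−19)] / 0.069 × (1+i) = 59690 × 11.132094 = 664,474.6747
Payments are at the start of each period, so multiply by (1+i).

A$664,475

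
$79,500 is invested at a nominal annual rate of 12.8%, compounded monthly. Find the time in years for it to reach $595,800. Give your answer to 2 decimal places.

Periodic rate i = 0.128/12 = 0.0106667.
(1+i)^n = 595800/79500 = 7.49434, so n = ln 7.49434 / ln 1.01067 = 189.8317 months
= 189.8317/12 years

15.82 years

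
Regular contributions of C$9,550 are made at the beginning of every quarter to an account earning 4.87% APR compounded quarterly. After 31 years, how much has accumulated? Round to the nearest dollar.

C$2,766,344

i = 0.0487/4 = 0.012175 per quarter; n = 31·4 = 124.
FV = PMT · [(1+i)^n − 1] / i × (1+i) = 9550 · 289.669557 = 2,766,344.2733
(annuity-due: payments at period start, so ×(1+i).)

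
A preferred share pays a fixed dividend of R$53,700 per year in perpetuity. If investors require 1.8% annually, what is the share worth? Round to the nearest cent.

R$2,983,333.33

PV = C/r = 53700/0.018 = 2,983,333.3333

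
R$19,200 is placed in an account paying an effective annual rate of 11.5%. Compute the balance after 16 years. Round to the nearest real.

R$109,572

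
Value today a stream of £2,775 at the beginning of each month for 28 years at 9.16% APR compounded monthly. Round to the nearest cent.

i = 0.0916/12 = 0.00763333 per month; n = 28·12 = 336.
PV = 2775 × [1 − (1+0.00763333)^(−336)] / 0.00763333 × (1+i) = 2775 × 121.749274 = 337,854.2349
Payments are at the start of each period, so multiply by (1+i).

£337,854.23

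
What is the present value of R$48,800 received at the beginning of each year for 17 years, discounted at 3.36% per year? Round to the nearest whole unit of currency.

PV = PMT · [1 − (1+i)^(−n)] / i × (1+i) = 48800 · 13.222263 = 645,246.4476
(annuity-due: payments at period start, so ×(1+i).)

R$645,246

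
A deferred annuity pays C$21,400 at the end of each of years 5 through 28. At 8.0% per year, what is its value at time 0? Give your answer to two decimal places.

Value one period before first payment (t=4): 21400 × [1 − (1+0.08)^(−24)] / 0.08 = 21400 × 10.528758 = 225,315.4273
Discount back 4 years: 225,315.4273 × (1+0.08)^(−4) = 225,315.4273 × 0.735030 = 165,613.5653

C$165,613.57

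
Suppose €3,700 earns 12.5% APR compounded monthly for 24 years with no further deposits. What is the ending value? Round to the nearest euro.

€73,172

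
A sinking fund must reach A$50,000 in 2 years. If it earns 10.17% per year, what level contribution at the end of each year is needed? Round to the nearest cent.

FV-annuity factor = 2.101700; PMT = 50000 / 2.101700 = 23,790.2650

A$23,790.27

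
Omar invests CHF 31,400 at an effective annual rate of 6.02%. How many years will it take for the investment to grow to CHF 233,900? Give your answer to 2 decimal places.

34.35 years

(1+i)^n = 233900/31400 = 7.44904, so n = ln 7.44904 / ln 1.0602 = 34.3512 years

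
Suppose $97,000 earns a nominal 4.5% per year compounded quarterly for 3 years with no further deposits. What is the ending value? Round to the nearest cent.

i = 0.045/4 = 0.01125 per quarter; n = 3·4 = 12.
97,000 × (1+0.01125)^12 = 97,000 × 1.143674 = 110,936.4208

$110,936.42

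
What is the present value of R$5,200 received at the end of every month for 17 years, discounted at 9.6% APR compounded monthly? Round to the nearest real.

R$522,072

With 12 periods per year: i = 0.008, n = 204.
Annuity factor a(204|0.008) = 100.398507; PV = 5200 × 100.398507 = 522,072.2368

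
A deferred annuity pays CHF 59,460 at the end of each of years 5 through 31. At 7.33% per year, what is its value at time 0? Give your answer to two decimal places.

CHF 520,750.23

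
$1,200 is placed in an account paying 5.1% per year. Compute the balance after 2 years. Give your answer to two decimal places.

FV = 1,200 × (1 + 0.051)^2 = 1,325.5212

$1,325.52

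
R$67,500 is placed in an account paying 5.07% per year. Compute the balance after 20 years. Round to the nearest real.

R$181,501

FV = 67,500 × (1 + 0.0507)^20 = 181,500.7475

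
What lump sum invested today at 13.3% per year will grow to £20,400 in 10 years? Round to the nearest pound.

PV = 20,400 / (1 + 0.133)^10 = 20,400 / 3.485773 = 5,852.3605

£5,852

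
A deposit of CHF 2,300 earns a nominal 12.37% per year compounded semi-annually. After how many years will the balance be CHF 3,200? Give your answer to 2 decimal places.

2.75 years

Periodic rate i = 0.1237/2 = 0.06185.
n = ln(3200/2300) / ln(1+0.06185) = ln(1.39130) / 0.060013 = 5.5029 half-years
= 5.5029/2 years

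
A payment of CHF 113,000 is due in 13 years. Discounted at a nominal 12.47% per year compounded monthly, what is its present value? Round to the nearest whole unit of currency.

CHF 22,526

Periodic rate i = 0.1247/12 = 0.0103917; n = 13 × 12 = 156 periods.
PV = 113,000 / (1 + 0.0103917)^156 = 113,000 / 5.016512 = 22,525.6100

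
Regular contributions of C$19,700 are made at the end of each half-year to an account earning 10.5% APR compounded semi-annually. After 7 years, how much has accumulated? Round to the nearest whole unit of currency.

i = 0.105/2 = 0.0525 per half-year; n = 7·2 = 14.
FV = 19700 × [(1+0.0525)^14 − 1] / 0.0525 = 19700 × 19.942105 = 392,859.4654

C$392,859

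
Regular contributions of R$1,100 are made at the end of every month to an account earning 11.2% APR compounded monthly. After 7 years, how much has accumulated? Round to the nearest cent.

Periodic rate i = 0.112/12 = 0.00933333; n = 7 × 12 = 84 periods.
FV = 1100 × [(1+0.00933333)^84 − 1] / 0.00933333 = 1100 × 126.671393 = 139,338.5324

R$139,338.53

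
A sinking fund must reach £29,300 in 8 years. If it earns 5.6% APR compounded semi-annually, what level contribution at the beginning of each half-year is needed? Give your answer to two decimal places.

Periodic rate i = 0.056/2 = 0.028; n = 8 × 2 = 16 periods.
FV-annuity factor × (1+i) = 20.397392; PMT = 29300 / 20.397392 = 1,436.4582

£1,436.46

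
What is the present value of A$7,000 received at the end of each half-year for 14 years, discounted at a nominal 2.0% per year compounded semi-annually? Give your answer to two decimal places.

Periodic rate i = 0.02/2 = 0.01; n = 14 × 2 = 28 periods.
PV = PMT · [1 − (1+i)^(−n)] / i = 7000 · 24.316443 = 170,215.1021

A$170,215.10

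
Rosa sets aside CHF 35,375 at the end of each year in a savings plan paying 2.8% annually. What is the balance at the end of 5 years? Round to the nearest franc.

CHF 187,061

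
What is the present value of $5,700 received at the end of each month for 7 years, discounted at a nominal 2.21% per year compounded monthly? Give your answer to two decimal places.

$443,225.70

i = 0.0221/12 = 0.00184167 per month; n = 7·12 = 84.
PV = 5700 × [1 − (1+0.00184167)^(−84)] / 0.00184167 = 5700 × 77.758895 = 443,225.7014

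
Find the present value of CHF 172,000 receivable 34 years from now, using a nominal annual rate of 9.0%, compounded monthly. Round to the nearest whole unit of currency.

i = 0.09/12 = 0.0075 per month; n = 34·12 = 408.
PV = FV·(1+i)^(−n) = 172,000 × 0.047426 = 8,157.2934

CHF 8,157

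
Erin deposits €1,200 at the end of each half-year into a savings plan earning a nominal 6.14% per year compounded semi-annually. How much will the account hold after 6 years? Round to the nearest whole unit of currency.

€17,098

With 2 periods per year: i = 0.0307, n = 12.
Accumulation factor s(12|0.0307) = 14.248600; FV = 1200 × 14.248600 = 17,098.3197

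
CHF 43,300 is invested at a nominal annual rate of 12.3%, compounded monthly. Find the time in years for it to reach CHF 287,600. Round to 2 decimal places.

Periodic rate i = 0.123/12 = 0.01025.
n = ln(287600/43300) / ln(1+0.01025) = ln(6.64203) / 0.010198 = 185.6688 months
= 185.6688/12 years

15.47 years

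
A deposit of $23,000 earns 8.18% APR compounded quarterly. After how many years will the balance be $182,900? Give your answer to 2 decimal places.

Periodic rate i = 0.0818/4 = 0.02045.
(1+i)^n = 182900/23000 = 7.95217, so n = ln 7.95217 / ln 1.02045 = 102.4242 quarters
= 102.4242/4 years

25.61 years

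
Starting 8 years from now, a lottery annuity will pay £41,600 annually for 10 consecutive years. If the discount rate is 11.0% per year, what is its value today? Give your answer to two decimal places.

Value one period before first payment (t=7): 41600 × [1 − (1+0.11)^(−10)] / 0.11 = 41600 × 5.889232 = 244,992.0517
PV₀ = 244,992.0517 / (1+0.11)^7 = 244,992.0517 / 2.076160 = 118,002.4823

£118,002.48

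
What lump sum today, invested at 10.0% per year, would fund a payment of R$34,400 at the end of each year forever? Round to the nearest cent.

PV = PMT / i = 34400 / 0.1 = 344,000.0000

R$344,000.00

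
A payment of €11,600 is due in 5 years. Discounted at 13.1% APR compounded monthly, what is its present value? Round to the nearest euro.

€6,047

Periodic rate i = 0.131/12 = 0.0109167; n = 5 × 12 = 60 periods.
Discount factor = (1+0.0109167)^(−60) = 0.521289; PV = 11,600 × 0.521289 = 6,046.9529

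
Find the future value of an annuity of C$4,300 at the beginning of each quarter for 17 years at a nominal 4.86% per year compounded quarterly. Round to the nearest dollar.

C$456,099

With 4 periods per year: i = 0.01215, n = 68.
FV = 4300 × [(1+0.01215)^68 − 1] / 0.01215 × (1+i) = 4300 × 106.069496 = 456,098.8311
Payments are at the start of each period, so multiply by (1+i).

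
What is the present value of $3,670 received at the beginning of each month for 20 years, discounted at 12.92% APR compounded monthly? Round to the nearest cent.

i = 0.1292/12 = 0.0107667 per month; n = 20·12 = 240.
PV = PMT · [1 − (1+i)^(−n)] / i × (1+i) = 3670 · 86.695511 = 318,172.5261
(Beginning-of-period payments → annuity-due factor ×(1+i).)

$318,172.53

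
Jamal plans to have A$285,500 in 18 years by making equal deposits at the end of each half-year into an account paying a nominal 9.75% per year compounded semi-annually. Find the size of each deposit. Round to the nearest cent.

A$3,059.80

Periodic rate i = 0.0975/2 = 0.04875; n = 18 × 2 = 36 periods.
FV-annuity factor = 93.306618; PMT = 285500 / 93.306618 = 3,059.8044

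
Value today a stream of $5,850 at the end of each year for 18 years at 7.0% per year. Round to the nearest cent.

PV = 5850 × [1 − (1+0.07)^(−18)] / 0.07 = 5850 × 10.059087 = 58,845.6584

$58,845.66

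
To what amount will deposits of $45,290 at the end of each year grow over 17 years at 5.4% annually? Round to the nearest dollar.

Accumulation factor s(17|0.054) = 26.760460; FV = 45290 × 26.760460 = 1,211,981.2540

$1,211,981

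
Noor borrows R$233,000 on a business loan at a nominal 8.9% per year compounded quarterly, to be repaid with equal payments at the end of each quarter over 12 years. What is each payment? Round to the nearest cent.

Periodic rate i = 0.089/4 = 0.02225; n = 12 × 4 = 48 periods.
Annuity-PV factor = 29.314926; PMT = 233000 / 29.314926 = 7,948.1696

R$7,948.17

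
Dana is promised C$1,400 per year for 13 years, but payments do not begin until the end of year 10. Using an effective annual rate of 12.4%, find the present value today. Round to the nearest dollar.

C$3,080

Value one period before first payment (t=9): 1400 × [1 − (1+0.124)^(−13)] / 0.124 = 1400 × 6.300038 = 8,820.0533
Discount back 9 years: 8,820.0533 × (1+0.124)^(−9) = 8,820.0533 × 0.349223 = 3,080.1680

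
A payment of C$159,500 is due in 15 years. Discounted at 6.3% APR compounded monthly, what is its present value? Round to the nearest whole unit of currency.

C$62,148

Periodic rate i = 0.063/12 = 0.00525; n = 15 × 12 = 180 periods.
Discount factor = (1+0.00525)^(−180) = 0.389642; PV = 159,500 × 0.389642 = 62,147.8298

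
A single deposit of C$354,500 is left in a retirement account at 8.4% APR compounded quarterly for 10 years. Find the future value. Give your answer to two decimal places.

C$814,040.33

i = 0.084/4 = 0.021 per quarter; n = 10·4 = 40.
FV = 354,500 × (1 + 0.021)^40 = 814,040.3325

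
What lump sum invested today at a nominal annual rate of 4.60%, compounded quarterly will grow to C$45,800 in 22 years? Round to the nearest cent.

C$16,744.32

Periodic rate i = 0.046/4 = 0.0115; n = 22 × 4 = 88 periods.
PV = 45,800 / (1 + 0.0115)^88 = 45,800 / 2.735257 = 16,744.3160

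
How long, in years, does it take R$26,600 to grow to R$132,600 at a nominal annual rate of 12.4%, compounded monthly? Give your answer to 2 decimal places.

Periodic rate i = 0.124/12 = 0.0103333.
(1+i)^n = 132600/26600 = 4.98496, so n = ln 4.98496 / ln 1.01033 = 156.2624 months
= 156.2624/12 years

13.02 years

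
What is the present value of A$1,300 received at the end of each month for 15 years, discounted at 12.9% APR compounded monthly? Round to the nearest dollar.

A$103,284

Periodic rate i = 0.129/12 = 0.01075; n = 15 × 12 = 180 periods.
Annuity factor a(180|0.01075) = 79.448984; PV = 1300 × 79.448984 = 103,283.6795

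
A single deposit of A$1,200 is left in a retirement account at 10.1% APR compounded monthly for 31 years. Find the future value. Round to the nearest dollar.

A$27,119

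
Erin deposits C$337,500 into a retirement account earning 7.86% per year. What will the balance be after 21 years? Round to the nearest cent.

FV = PV·(1+i)^n = 337,500 × 4.898563 = 1,653,265.1539

C$1,653,265.15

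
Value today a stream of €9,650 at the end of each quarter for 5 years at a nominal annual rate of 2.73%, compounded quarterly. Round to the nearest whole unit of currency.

€179,835

Periodic rate i = 0.0273/4 = 0.006825; n = 5 × 4 = 20 periods.
Annuity factor a(20|0.006825) = 18.635759; PV = 9650 × 18.635759 = 179,835.0716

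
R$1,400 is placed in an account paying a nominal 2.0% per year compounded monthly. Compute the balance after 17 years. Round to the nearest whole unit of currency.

R$1,966

Periodic rate i = 0.02/12 = 0.00166667; n = 17 × 12 = 204 periods.
FV = 1,400 × (1 + 0.00166667)^204 = 1,966.3700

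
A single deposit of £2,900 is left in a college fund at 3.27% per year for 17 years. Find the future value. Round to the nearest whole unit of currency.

£5,011

2,900 × (1+0.0327)^17 = 2,900 × 1.728069 = 5,011.3993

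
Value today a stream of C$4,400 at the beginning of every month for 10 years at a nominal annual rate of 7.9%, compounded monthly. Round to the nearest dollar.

C$366,637

i = 0.079/12 = 0.00658333 per month; n = 10·12 = 120.
PV = 4400 × [1 − (1+0.00658333)^(−120)] / 0.00658333 × (1+i) = 4400 × 83.326546 = 366,636.8019
(Beginning-of-period payments → annuity-due factor ×(1+i).)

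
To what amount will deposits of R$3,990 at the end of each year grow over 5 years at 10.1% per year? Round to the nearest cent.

R$24,407.89

Accumulation factor s(5|0.101) = 6.117266; FV = 3990 × 6.117266 = 24,407.8896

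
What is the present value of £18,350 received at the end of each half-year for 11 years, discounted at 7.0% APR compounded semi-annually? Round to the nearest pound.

£278,317

Periodic rate i = 0.07/2 = 0.035; n = 11 × 2 = 22 periods.
Annuity factor a(22|0.035) = 15.167125; PV = 18350 × 15.167125 = 278,316.7407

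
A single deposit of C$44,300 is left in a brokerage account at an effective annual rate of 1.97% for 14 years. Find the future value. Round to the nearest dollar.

C$58,213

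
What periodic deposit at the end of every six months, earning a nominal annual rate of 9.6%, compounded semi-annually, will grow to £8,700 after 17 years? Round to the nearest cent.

Periodic rate i = 0.096/2 = 0.048; n = 17 × 2 = 34 periods.
PMT = 8700 / ( [(1+0.048)^34 − 1] / 0.048 ) = 8700 / 81.741867 = 106.4326

£106.43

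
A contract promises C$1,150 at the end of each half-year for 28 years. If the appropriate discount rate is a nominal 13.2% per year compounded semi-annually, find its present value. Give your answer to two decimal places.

C$16,938.11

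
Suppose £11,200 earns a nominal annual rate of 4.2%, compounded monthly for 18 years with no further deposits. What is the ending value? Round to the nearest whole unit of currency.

Periodic rate i = 0.042/12 = 0.0035; n = 18 × 12 = 216 periods.
FV = PV·(1+i)^n = 11,200 × 2.126931 = 23,821.6268

£23,822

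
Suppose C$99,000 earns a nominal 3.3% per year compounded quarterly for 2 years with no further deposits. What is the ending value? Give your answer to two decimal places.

C$105,725.81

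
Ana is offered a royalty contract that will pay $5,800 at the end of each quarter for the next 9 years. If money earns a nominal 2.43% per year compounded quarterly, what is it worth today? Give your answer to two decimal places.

$187,037.27

i = 0.0243/4 = 0.006075 per quarter; n = 9·4 = 36.
PV = 5800 × [1 − (1+0.006075)^(−36)] / 0.006075 = 5800 × 32.247805 = 187,037.2712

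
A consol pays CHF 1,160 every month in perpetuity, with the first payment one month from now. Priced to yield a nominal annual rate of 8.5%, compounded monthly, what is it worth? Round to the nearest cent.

CHF 163,764.71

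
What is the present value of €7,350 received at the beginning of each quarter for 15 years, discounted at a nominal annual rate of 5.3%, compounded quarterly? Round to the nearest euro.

Periodic rate i = 0.053/4 = 0.01325; n = 15 × 4 = 60 periods.
Annuity factor a(60|0.01325) × (1+i) = 41.757752; PV = 7350 × 41.757752 = 306,919.4746
(annuity-due: payments at period start, so ×(1+i).)

€306,919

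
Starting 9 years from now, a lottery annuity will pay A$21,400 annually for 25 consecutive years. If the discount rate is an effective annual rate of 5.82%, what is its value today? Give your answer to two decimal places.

Value one period before first payment (t=8): 21400 × [1 − (1+0.0582)^(−25)] / 0.0582 = 21400 × 13.004952 = 278,305.9640
PV₀ = 278,305.9640 / (1+0.0582)^8 = 278,305.9640 / 1.572324 = 177,002.9301

A$177,002.93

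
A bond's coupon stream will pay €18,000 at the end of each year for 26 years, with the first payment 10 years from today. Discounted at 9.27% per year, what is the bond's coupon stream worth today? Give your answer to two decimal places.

€78,711.92

Value one period before first payment (t=9): 18000 × [1 − (1+0.0927)^(−26)] / 0.0927 = 18000 × 9.711280 = 174,803.0343
Discount back 9 years: 174,803.0343 × (1+0.0927)^(−9) = 174,803.0343 × 0.450289 = 78,711.9151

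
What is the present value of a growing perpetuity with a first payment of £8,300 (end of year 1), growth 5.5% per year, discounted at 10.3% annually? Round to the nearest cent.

PV = PMT / (i − g) = 8300 / (0.103 − 0.055) = 8300 / 0.048000 = 172,916.6667

£172,916.67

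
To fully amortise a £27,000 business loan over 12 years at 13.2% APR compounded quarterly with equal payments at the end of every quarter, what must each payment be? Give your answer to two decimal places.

With 4 periods per year: i = 0.033, n = 48.
Annuity-PV factor = 23.925234; PMT = 27000 / 23.925234 = 1,128.5156

£1,128.52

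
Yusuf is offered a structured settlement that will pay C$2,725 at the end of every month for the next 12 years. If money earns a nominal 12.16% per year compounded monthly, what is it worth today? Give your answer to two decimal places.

i = 0.1216/12 = 0.0101333 per month; n = 12·12 = 144.
PV = 2725 × [1 − (1+0.0101333)^(−144)] / 0.0101333 = 2725 × 75.578757 = 205,952.1130

C$205,952.11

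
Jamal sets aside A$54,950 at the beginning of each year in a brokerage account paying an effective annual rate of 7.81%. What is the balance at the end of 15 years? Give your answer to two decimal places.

A$1,584,945.65

FV = 54950 × [(1+0.0781)^15 − 1] / 0.0781 × (1+i) = 54950 × 28.843415 = 1,584,945.6517
(Beginning-of-period payments → annuity-due factor ×(1+i).)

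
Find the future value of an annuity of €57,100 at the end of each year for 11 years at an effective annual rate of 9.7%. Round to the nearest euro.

€1,041,151

FV = PMT · [(1+i)^n − 1] / i = 57100 · 18.233824 = 1,041,151.3288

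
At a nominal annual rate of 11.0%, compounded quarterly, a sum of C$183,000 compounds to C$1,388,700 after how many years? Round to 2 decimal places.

18.68 years

Periodic rate i = 0.11/4 = 0.0275.
n = ln(1.3887e+06/183000) / ln(1+0.0275) = ln(7.58852) / 0.027129 = 74.7046 quarters
= 74.7046/4 years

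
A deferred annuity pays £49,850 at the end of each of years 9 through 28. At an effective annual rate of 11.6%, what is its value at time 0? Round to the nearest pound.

Value one period before first payment (t=8): 49850 × [1 − (1+0.116)^(−20)] / 0.116 = 49850 × 7.660719 = 381,886.8244
Discount back 8 years: 381,886.8244 × (1+0.116)^(−8) = 381,886.8244 × 0.415610 = 158,716.1492

£158,716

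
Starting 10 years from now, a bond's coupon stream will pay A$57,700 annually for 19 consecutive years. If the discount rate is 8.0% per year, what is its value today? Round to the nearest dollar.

A$277,202

Value one period before first payment (t=9): 57700 × [1 − (1+0.08)^(−19)] / 0.08 = 57700 × 9.603599 = 554,127.6738
Discount back 9 years: 554,127.6738 × (1+0.08)^(−9) = 554,127.6738 × 0.500249 = 277,201.7965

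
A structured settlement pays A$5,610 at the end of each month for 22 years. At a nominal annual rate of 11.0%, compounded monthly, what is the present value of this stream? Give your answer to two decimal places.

A$556,976.71

i = 0.11/12 = 0.00916667 per month; n = 22·12 = 264.
Annuity factor a(264|0.00916667) = 99.282835; PV = 5610 × 99.282835 = 556,976.7056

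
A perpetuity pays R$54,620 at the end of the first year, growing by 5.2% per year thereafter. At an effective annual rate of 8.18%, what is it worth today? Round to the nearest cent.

R$1,832,885.91

PV = D₁/(r − g) = 54620/(0.0818 − 0.052) = 1,832,885.9060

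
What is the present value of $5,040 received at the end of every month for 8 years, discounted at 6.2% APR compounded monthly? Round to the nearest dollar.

$380,693

With 12 periods per year: i = 0.00516667, n = 96.
Annuity factor a(96|0.00516667) = 75.534243; PV = 5040 × 75.534243 = 380,692.5859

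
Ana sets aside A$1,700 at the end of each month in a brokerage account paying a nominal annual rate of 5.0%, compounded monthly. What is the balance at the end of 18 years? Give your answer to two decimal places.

i = 0.05/12 = 0.00416667 per month; n = 18·12 = 216.
Accumulation factor s(216|0.00416667) = 349.202021; FV = 1700 × 349.202021 = 593,643.4365

A$593,643.44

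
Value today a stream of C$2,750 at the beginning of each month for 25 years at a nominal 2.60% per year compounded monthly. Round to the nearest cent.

C$607,481.50

With 12 periods per year: i = 0.00216667, n = 300.
PV = PMT · [1 − (1+i)^(−n)] / i × (1+i) = 2750 · 220.902364 = 607,481.5013
Payments are at the start of each period, so multiply by (1+i).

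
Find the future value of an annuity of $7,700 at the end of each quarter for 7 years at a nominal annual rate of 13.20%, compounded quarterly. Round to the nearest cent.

$345,809.64

With 4 periods per year: i = 0.033, n = 28.
Accumulation factor s(28|0.033) = 44.910342; FV = 7700 × 44.910342 = 345,809.6352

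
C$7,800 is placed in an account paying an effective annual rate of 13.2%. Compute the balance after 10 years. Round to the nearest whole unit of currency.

C$26,950

7,800 × (1+0.132)^10 = 7,800 × 3.455129 = 26,950.0063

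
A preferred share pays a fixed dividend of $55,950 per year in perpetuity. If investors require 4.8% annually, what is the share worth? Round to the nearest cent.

$1,165,625.00

PV = C/r = 55950/0.048 = 1,165,625.0000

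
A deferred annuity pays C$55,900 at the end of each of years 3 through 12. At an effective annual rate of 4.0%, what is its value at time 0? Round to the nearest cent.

C$419,192.93

PV at t=2 (ordinary 10-year annuity): 55900 × a(10|0.04) = 55900 × 8.110896 = 453,399.0741
PV₀ = 453,399.0741 / (1+0.04)^2 = 453,399.0741 / 1.081600 = 419,192.9309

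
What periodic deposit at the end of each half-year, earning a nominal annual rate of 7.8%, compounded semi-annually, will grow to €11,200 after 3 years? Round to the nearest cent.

€1,692.78

Periodic rate i = 0.078/2 = 0.039; n = 3 × 2 = 6 periods.
PMT = 11200 / ( [(1+0.039)^6 − 1] / 0.039 ) = 11200 / 6.616324 = 1,692.7829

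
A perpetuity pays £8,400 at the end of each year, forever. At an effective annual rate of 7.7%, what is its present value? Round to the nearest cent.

£109,090.91

PV = C/r = 8400/0.077 = 109,090.9091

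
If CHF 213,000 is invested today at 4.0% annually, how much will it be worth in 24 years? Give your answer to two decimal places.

CHF 545,983.79

213,000 × (1+0.04)^24 = 213,000 × 2.563304 = 545,983.7871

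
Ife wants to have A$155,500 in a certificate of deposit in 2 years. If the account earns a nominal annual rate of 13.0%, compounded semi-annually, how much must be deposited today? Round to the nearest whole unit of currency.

i = 0.13/2 = 0.065 per half-year; n = 2·2 = 4.
PV = FV·(1+i)^(−n) = 155,500 × 0.777323 = 120,873.7406

A$120,874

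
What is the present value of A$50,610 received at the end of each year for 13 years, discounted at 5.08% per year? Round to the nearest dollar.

Annuity factor a(13|0.0508) = 9.348493; PV = 50610 × 9.348493 = 473,127.2343

A$473,127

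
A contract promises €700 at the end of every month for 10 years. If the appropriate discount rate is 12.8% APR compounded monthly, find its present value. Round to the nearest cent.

i = 0.128/12 = 0.0106667 per month; n = 10·12 = 120.
PV = 700 × [1 − (1+0.0106667)^(−120)] / 0.0106667 = 700 × 67.506714 = 47,254.7000

€47,254.70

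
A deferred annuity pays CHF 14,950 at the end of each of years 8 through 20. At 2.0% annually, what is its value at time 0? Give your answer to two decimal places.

CHF 147,697.66

PV at t=7 (ordinary 13-year annuity): 14950 × a(13|0.02) = 14950 × 11.348374 = 169,658.1875
Discount back 7 years: 169,658.1875 × (1+0.02)^(−7) = 169,658.1875 × 0.870560 = 147,697.6620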